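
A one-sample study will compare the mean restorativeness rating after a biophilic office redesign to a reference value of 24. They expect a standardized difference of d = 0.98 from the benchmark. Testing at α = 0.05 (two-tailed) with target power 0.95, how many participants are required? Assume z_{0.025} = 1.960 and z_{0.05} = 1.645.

n = 14

For a one-sample test: n = ((z_{α/2} + z_β) / d)².
z_{α/2} + z_β = 1.960 + 1.645 = 3.605.
n = (3.605 / 0.98)² = 3.679² = 13.53.
Round up.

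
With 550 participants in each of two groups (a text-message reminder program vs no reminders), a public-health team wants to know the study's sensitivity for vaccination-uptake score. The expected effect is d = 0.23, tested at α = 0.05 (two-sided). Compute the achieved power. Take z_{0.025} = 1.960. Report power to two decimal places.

For two equal groups, power = Φ(d·√(n/2) − z_{α/2}).
d·√(n/2) = 0.23 × √(550/2) = 0.23 × 16.583 = 3.814.
z_β = 3.814 − 1.960 = 1.854.
Power = Φ(1.854) = 0.968.

power ≈ 0.97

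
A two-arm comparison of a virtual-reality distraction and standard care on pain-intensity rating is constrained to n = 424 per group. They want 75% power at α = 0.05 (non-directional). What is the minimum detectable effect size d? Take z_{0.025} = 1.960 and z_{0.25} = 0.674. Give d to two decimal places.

d_min ≈ 0.18

For two independent groups of n = 424 each: d_min = (z_{α/2} + z_β)·√(2/n).
z-sum = 1.960 + 0.674 = 2.634.
d_min = 2.634 × √(2/424) = 2.634 × 0.0687 = 0.181.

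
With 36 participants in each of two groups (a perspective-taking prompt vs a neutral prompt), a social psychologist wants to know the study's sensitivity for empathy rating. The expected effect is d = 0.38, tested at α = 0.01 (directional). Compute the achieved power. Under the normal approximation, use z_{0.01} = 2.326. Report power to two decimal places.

For two equal groups, power = Φ(d·√(n/2) − z_{α}).
d·√(n/2) = 0.38 × √(36/2) = 0.38 × 4.243 = 1.612.
z_β = 1.612 − 2.326 = -0.714.
Power = Φ(-0.714) = 0.238.

power ≈ 0.24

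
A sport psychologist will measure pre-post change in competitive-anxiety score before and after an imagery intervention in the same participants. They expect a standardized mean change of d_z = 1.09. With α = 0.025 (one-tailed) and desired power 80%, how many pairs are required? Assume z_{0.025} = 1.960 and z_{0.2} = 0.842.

n = 7 pairs

For a paired (one-sample on differences) test: n = ((z_{α} + z_β) / d)².
z_{α} + z_β = 1.960 + 0.842 = 2.802.
n = (2.802 / 1.09)² = 2.571² = 6.61.
Round up.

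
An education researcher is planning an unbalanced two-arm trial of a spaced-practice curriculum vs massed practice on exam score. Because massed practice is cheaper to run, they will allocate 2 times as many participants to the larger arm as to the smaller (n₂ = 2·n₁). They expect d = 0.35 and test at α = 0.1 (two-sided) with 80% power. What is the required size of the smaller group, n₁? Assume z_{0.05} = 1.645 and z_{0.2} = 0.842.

With allocation ratio k = n₂/n₁ = 2, Var(x̄₁−x̄₂) = σ²(1/n₁ + 1/(k·n₁)) = σ²·(k+1)/(k·n₁).
So n₁ = (1 + 1/k)·((z_{α/2} + z_β)/d)² = 1.500 × (2.487/0.35)².
n₁ = 1.500 × 50.49 = 75.7.
Round up: n₁ = 76, giving n₂ = 2 × 76 = 152.

n₁ = 76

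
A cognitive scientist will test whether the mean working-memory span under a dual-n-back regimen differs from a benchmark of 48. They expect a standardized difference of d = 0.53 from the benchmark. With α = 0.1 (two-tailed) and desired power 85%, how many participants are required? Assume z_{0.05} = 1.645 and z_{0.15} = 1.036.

n = 26

For a one-sample test: n = ((z_{α/2} + z_β) / d)².
z_{α/2} + z_β = 1.645 + 1.036 = 2.681.
n = (2.681 / 0.53)² = 5.058² = 25.59.
Round up.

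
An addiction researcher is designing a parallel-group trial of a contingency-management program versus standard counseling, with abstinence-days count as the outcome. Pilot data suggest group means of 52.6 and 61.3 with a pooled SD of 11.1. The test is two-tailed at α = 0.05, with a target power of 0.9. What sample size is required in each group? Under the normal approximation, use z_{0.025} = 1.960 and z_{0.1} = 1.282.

Cohen's d = |M₁ − M₂| / SD_pooled = |52.6 − 61.3| / 11.1 = 8.7 / 11.1 = 0.784.
For two independent groups with equal n: n = 2·((z_{α/2} + z_β) / d)².
z_{α/2} + z_β = 1.960 + 1.282 = 3.242.
n = 2 × (3.242 / 0.784)² = 2 × 4.135² = 2 × 17.10 = 34.2.
Round up to the next whole participant.

n = 35 per group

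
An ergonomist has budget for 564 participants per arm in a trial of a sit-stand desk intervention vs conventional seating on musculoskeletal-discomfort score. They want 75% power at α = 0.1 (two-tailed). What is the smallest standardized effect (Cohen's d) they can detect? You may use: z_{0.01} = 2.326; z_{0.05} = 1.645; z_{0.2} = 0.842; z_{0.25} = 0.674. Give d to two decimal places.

For two independent groups of n = 564 each: d_min = (z_{α/2} + z_β)·√(2/n).
z-sum = 1.645 + 0.674 = 2.319.
d_min = 2.319 × √(2/564) = 2.319 × 0.0595 = 0.138.

d_min ≈ 0.14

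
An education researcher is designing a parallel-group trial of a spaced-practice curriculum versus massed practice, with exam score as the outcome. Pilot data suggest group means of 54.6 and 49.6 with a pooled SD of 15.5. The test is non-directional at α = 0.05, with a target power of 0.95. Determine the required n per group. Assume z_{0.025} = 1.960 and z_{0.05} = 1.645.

n = 250 per group

Cohen's d = |M₁ − M₂| / SD_pooled = |54.6 − 49.6| / 15.5 = 5.0 / 15.5 = 0.323.
For two independent groups with equal n: n = 2·((z_{α/2} + z_β) / d)².
z_{α/2} + z_β = 1.960 + 1.645 = 3.605.
n = 2 × (3.605 / 0.323)² = 2 × 11.161² = 2 × 124.57 = 249.1.
Round up to the next whole participant.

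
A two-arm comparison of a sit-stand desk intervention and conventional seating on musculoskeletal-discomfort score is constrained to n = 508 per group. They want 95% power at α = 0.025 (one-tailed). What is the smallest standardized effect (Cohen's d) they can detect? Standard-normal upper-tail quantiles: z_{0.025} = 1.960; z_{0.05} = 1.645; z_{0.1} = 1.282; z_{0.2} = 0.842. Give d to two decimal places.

d_min ≈ 0.23

For two independent groups of n = 508 each: d_min = (z_{α} + z_β)·√(2/n).
z-sum = 1.960 + 1.645 = 3.605.
d_min = 3.605 × √(2/508) = 3.605 × 0.0627 = 0.226.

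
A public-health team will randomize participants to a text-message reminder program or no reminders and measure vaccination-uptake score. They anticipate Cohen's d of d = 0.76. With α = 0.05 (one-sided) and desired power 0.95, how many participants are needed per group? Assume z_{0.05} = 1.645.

n = 38 per group

For two independent groups with equal n: n = 2·((z_{α} + z_β) / d)².
z_{α} + z_β = 1.645 + 1.645 = 3.290.
n = 2 × (3.290 / 0.76)² = 2 × 4.329² = 2 × 18.74 = 37.5.
Round up to the next whole participant.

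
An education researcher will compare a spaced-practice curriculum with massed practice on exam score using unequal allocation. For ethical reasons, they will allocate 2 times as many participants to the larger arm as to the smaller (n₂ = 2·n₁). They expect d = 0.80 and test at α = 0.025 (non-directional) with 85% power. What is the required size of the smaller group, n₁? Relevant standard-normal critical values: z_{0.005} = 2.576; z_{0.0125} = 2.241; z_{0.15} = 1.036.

n₁ = 26

With allocation ratio k = n₂/n₁ = 2, Var(x̄₁−x̄₂) = σ²(1/n₁ + 1/(k·n₁)) = σ²·(k+1)/(k·n₁).
So n₁ = (1 + 1/k)·((z_{α/2} + z_β)/d)² = 1.500 × (3.277/0.80)².
n₁ = 1.500 × 16.78 = 25.2.
Round up: n₁ = 26, giving n₂ = 2 × 26 = 52.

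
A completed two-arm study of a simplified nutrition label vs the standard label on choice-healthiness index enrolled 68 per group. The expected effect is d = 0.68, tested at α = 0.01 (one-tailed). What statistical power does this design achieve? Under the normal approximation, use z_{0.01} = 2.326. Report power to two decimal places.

power ≈ 0.95

For two equal groups, power = Φ(d·√(n/2) − z_{α}).
d·√(n/2) = 0.68 × √(68/2) = 0.68 × 5.831 = 3.965.
z_β = 3.965 − 2.326 = 1.639.
Power = Φ(1.639) = 0.949.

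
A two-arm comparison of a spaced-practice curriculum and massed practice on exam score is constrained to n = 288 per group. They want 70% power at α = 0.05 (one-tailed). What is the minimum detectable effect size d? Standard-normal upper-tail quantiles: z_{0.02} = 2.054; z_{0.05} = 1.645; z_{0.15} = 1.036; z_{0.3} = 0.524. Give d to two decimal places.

For two independent groups of n = 288 each: d_min = (z_{α} + z_β)·√(2/n).
z-sum = 1.645 + 0.524 = 2.169.
d_min = 2.169 × √(2/288) = 2.169 × 0.0833 = 0.181.

d_min ≈ 0.18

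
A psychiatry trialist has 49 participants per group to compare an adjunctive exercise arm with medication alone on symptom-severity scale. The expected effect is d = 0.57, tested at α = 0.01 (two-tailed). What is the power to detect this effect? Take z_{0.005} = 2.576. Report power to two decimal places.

power ≈ 0.60

For two equal groups, power = Φ(d·√(n/2) − z_{α/2}).
d·√(n/2) = 0.57 × √(49/2) = 0.57 × 4.950 = 2.821.
z_β = 2.821 − 2.576 = 0.245.
Power = Φ(0.245) = 0.597.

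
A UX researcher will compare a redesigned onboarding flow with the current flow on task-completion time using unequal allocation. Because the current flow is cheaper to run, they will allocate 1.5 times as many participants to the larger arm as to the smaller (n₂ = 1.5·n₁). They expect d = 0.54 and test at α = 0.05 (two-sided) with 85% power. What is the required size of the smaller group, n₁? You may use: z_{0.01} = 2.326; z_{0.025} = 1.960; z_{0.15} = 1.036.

n₁ = 52

With allocation ratio k = n₂/n₁ = 1.5, Var(x̄₁−x̄₂) = σ²(1/n₁ + 1/(k·n₁)) = σ²·(k+1)/(k·n₁).
So n₁ = (1 + 1/k)·((z_{α/2} + z_β)/d)² = 1.667 × (2.996/0.54)².
n₁ = 1.667 × 30.78 = 51.3.
Round up: n₁ = 52, giving n₂ = 1.5 × 52 = 78.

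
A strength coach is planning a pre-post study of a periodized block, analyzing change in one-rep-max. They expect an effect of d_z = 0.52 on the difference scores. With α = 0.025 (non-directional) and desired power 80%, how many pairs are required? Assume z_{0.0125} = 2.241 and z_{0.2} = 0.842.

n = 36 pairs

For a paired (one-sample on differences) test: n = ((z_{α/2} + z_β) / d)².
z_{α/2} + z_β = 2.241 + 0.842 = 3.083.
n = (3.083 / 0.52)² = 5.929² = 35.15.
Round up.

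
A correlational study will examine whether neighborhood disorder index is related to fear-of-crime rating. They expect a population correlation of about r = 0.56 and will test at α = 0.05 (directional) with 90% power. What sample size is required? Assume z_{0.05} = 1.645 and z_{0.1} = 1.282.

Fisher's z: C = ½·ln((1+r)/(1−r)) = ½·ln(3.5455) = 0.6328.
n = ((z_{α} + z_β)/C)² + 3.
(1.645 + 1.282) / 0.6328 = 2.927 / 0.6328 = 4.625.
n = 4.625² + 3 = 21.40 + 3 = 24.4.
Round up.

n = 25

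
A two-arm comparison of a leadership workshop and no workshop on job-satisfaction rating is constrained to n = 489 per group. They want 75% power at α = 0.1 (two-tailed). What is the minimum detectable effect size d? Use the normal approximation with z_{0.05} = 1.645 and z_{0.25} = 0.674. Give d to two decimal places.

d_min ≈ 0.15

For two independent groups of n = 489 each: d_min = (z_{α/2} + z_β)·√(2/n).
z-sum = 1.645 + 0.674 = 2.319.
d_min = 2.319 × √(2/489) = 2.319 × 0.0640 = 0.148.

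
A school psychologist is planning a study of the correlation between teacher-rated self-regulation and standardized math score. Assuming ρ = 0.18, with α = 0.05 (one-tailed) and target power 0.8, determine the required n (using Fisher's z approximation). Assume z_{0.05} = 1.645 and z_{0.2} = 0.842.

n = 190

Fisher's z: C = ½·ln((1+r)/(1−r)) = ½·ln(1.4390) = 0.1820.
n = ((z_{α} + z_β)/C)² + 3.
(1.645 + 0.842) / 0.1820 = 2.487 / 0.1820 = 13.665.
n = 13.665² + 3 = 186.73 + 3 = 189.7.
Round up.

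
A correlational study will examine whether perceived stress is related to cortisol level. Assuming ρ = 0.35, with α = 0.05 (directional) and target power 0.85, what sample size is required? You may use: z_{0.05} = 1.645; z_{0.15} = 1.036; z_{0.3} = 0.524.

Fisher's z: C = ½·ln((1+r)/(1−r)) = ½·ln(2.0769) = 0.3654.
n = ((z_{α} + z_β)/C)² + 3.
(1.645 + 1.036) / 0.3654 = 2.681 / 0.3654 = 7.337.
n = 7.337² + 3 = 53.83 + 3 = 56.8.
Round up.

n = 57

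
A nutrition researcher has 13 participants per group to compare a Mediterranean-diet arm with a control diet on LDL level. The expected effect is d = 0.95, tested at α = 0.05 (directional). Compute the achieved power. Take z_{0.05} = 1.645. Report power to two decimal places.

power ≈ 0.78

For two equal groups, power = Φ(d·√(n/2) − z_{α}).
d·√(n/2) = 0.95 × √(13/2) = 0.95 × 2.550 = 2.422.
z_β = 2.422 − 1.645 = 0.777.
Power = Φ(0.777) = 0.781.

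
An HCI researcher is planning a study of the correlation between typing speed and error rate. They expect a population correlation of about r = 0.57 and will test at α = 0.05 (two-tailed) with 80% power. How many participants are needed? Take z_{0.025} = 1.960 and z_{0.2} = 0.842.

n = 22

Fisher's z: C = ½·ln((1+r)/(1−r)) = ½·ln(3.6512) = 0.6475.
n = ((z_{α/2} + z_β)/C)² + 3.
(1.960 + 0.842) / 0.6475 = 2.802 / 0.6475 = 4.327.
n = 4.327² + 3 = 18.73 + 3 = 21.7.
Round up.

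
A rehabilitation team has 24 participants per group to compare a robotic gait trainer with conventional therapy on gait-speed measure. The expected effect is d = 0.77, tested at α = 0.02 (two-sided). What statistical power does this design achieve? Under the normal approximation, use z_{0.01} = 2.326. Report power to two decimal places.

For two equal groups, power = Φ(d·√(n/2) − z_{α/2}).
d·√(n/2) = 0.77 × √(24/2) = 0.77 × 3.464 = 2.667.
z_β = 2.667 − 2.326 = 0.341.
Power = Φ(0.341) = 0.634.

power ≈ 0.63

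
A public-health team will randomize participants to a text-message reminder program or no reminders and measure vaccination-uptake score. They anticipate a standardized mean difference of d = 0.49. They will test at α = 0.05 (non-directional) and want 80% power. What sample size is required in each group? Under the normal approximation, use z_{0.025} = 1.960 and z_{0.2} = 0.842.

For two independent groups with equal n: n = 2·((z_{α/2} + z_β) / d)².
z_{α/2} + z_β = 1.960 + 0.842 = 2.802.
n = 2 × (2.802 / 0.49)² = 2 × 5.718² = 2 × 32.70 = 65.4.
Round up to the next whole participant.

n = 66 per group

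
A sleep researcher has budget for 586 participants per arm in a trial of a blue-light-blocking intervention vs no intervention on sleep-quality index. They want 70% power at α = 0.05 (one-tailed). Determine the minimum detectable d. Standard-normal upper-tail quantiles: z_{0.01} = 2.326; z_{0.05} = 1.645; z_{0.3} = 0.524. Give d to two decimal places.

For two independent groups of n = 586 each: d_min = (z_{α} + z_β)·√(2/n).
z-sum = 1.645 + 0.524 = 2.169.
d_min = 2.169 × √(2/586) = 2.169 × 0.0584 = 0.127.

d_min ≈ 0.13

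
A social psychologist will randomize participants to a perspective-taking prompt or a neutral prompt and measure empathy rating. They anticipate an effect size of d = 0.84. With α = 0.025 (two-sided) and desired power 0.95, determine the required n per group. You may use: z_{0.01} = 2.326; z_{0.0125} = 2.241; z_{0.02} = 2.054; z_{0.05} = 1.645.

For two independent groups with equal n: n = 2·((z_{α/2} + z_β) / d)².
z_{α/2} + z_β = 2.241 + 1.645 = 3.886.
n = 2 × (3.886 / 0.84)² = 2 × 4.626² = 2 × 21.40 = 42.8.
Round up to the next whole participant.

n = 43 per group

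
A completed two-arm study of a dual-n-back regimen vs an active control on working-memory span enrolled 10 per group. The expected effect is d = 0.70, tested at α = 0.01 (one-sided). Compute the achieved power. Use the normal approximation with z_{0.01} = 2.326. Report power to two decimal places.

power ≈ 0.22

For two equal groups, power = Φ(d·√(n/2) − z_{α}).
d·√(n/2) = 0.70 × √(10/2) = 0.70 × 2.236 = 1.565.
z_β = 1.565 − 2.326 = -0.761.
Power = Φ(-0.761) = 0.223.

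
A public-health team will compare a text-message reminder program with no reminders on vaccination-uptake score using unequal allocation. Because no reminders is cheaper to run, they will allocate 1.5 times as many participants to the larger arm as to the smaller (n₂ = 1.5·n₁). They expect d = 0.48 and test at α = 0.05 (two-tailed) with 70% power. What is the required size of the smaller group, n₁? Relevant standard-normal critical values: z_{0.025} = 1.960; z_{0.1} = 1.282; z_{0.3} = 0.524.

With allocation ratio k = n₂/n₁ = 1.5, Var(x̄₁−x̄₂) = σ²(1/n₁ + 1/(k·n₁)) = σ²·(k+1)/(k·n₁).
So n₁ = (1 + 1/k)·((z_{α/2} + z_β)/d)² = 1.667 × (2.484/0.48)².
n₁ = 1.667 × 26.78 = 44.6.
Round up: n₁ = 45, giving n₂ = ⌈1.5 × 45⌉ = ⌈67.5⌉ = 68.

n₁ = 45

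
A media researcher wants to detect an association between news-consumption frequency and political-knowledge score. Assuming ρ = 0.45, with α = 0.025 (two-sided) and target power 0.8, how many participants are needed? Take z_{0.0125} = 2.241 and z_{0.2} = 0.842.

n = 44

Fisher's z: C = ½·ln((1+r)/(1−r)) = ½·ln(2.6364) = 0.4847.
n = ((z_{α/2} + z_β)/C)² + 3.
(2.241 + 0.842) / 0.4847 = 3.083 / 0.4847 = 6.361.
n = 6.361² + 3 = 40.46 + 3 = 43.5.
Round up.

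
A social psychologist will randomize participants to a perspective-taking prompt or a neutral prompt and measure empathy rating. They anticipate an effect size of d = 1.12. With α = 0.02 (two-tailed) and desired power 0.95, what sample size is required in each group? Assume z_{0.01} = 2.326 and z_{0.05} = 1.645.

For two independent groups with equal n: n = 2·((z_{α/2} + z_β) / d)².
z_{α/2} + z_β = 2.326 + 1.645 = 3.971.
n = 2 × (3.971 / 1.12)² = 2 × 3.546² = 2 × 12.57 = 25.1.
Round up to the next whole participant.

n = 26 per group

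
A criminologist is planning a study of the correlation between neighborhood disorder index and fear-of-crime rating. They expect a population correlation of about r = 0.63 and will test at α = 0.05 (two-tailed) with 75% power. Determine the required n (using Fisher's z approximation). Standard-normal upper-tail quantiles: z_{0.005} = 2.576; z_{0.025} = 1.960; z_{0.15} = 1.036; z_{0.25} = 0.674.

n = 16

Fisher's z: C = ½·ln((1+r)/(1−r)) = ½·ln(4.4054) = 0.7414.
n = ((z_{α/2} + z_β)/C)² + 3.
(1.960 + 0.674) / 0.7414 = 2.634 / 0.7414 = 3.553.
n = 3.553² + 3 = 12.62 + 3 = 15.6.
Round up.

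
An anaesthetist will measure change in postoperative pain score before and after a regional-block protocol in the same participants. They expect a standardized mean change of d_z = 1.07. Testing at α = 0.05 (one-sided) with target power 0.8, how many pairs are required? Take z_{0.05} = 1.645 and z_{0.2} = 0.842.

n = 6 pairs

For a paired (one-sample on differences) test: n = ((z_{α} + z_β) / d)².
z_{α} + z_β = 1.645 + 0.842 = 2.487.
n = (2.487 / 1.07)² = 2.324² = 5.40.
Round up.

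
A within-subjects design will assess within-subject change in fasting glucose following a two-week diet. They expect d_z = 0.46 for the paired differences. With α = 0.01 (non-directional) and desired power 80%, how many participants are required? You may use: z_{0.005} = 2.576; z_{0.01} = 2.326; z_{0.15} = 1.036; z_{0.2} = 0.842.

For a paired (one-sample on differences) test: n = ((z_{α/2} + z_β) / d)².
z_{α/2} + z_β = 2.576 + 0.842 = 3.418.
n = (3.418 / 0.46)² = 7.430² = 55.21.
Round up.

n = 56 pairs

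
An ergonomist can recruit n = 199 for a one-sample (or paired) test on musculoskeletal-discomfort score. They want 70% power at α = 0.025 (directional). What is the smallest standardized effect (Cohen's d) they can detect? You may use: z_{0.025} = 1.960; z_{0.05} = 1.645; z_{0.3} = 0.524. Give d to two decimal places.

d_min ≈ 0.18

For a single sample (or paired design) of n = 199: d_min = (z_{α} + z_β)/√n.
z-sum = 1.960 + 0.524 = 2.484.
d_min = 2.484 / √199 = 2.484 / 14.107 = 0.176.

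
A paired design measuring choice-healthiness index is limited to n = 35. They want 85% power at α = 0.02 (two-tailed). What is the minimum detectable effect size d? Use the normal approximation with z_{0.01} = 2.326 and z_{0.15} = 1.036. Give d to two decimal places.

d_min ≈ 0.57

For a single sample (or paired design) of n = 35: d_min = (z_{α/2} + z_β)/√n.
z-sum = 2.326 + 1.036 = 3.362.
d_min = 3.362 / √35 = 3.362 / 5.916 = 0.568.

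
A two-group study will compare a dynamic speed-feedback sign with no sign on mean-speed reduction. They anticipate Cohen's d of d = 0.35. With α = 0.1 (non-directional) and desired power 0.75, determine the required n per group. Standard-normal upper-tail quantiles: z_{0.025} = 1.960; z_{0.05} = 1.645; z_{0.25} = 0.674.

n = 88 per group

For two independent groups with equal n: n = 2·((z_{α/2} + z_β) / d)².
z_{α/2} + z_β = 1.645 + 0.674 = 2.319.
n = 2 × (2.319 / 0.35)² = 2 × 6.626² = 2 × 43.90 = 87.8.
Round up to the next whole participant.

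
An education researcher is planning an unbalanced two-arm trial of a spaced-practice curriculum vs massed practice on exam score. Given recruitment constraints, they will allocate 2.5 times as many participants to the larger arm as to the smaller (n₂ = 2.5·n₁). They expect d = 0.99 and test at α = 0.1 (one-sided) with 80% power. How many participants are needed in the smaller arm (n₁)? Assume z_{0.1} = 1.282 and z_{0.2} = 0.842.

n₁ = 7

With allocation ratio k = n₂/n₁ = 2.5, Var(x̄₁−x̄₂) = σ²(1/n₁ + 1/(k·n₁)) = σ²·(k+1)/(k·n₁).
So n₁ = (1 + 1/k)·((z_{α} + z_β)/d)² = 1.400 × (2.124/0.99)².
n₁ = 1.400 × 4.60 = 6.4.
Round up: n₁ = 7, giving n₂ = ⌈2.5 × 7⌉ = ⌈17.5⌉ = 18.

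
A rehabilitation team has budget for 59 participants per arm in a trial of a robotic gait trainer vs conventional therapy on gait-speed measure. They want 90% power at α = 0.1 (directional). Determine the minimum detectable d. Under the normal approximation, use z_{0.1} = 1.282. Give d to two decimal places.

d_min ≈ 0.47

For two independent groups of n = 59 each: d_min = (z_{α} + z_β)·√(2/n).
z-sum = 1.282 + 1.282 = 2.564.
d_min = 2.564 × √(2/59) = 2.564 × 0.1841 = 0.472.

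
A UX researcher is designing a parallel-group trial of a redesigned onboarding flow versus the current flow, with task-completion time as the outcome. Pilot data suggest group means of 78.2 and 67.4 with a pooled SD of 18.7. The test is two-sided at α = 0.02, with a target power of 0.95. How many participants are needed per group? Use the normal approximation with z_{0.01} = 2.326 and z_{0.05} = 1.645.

Cohen's d = |M₁ − M₂| / SD_pooled = |78.2 − 67.4| / 18.7 = 10.8 / 18.7 = 0.578.
For two independent groups with equal n: n = 2·((z_{α/2} + z_β) / d)².
z_{α/2} + z_β = 2.326 + 1.645 = 3.971.
n = 2 × (3.971 / 0.578)² = 2 × 6.870² = 2 × 47.20 = 94.4.
Round up to the next whole participant.

n = 95 per group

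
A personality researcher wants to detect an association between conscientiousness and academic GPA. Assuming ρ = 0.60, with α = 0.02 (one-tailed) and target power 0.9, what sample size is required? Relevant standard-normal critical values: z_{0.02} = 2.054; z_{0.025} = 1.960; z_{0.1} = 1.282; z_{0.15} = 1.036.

Fisher's z: C = ½·ln((1+r)/(1−r)) = ½·ln(4.0000) = 0.6931.
n = ((z_{α} + z_β)/C)² + 3.
(2.054 + 1.282) / 0.6931 = 3.336 / 0.6931 = 4.813.
n = 4.813² + 3 = 23.17 + 3 = 26.2.
Round up.

n = 27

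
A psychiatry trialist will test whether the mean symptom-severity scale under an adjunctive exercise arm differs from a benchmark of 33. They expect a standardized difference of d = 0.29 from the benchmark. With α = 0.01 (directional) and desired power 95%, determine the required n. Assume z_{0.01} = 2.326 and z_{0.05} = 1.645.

For a one-sample test: n = ((z_{α} + z_β) / d)².
z_{α} + z_β = 2.326 + 1.645 = 3.971.
n = (3.971 / 0.29)² = 13.693² = 187.50.
Round up.

n = 188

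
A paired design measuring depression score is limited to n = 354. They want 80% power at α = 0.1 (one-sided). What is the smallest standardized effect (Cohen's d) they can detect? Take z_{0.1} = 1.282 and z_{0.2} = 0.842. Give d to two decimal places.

For a single sample (or paired design) of n = 354: d_min = (z_{α} + z_β)/√n.
z-sum = 1.282 + 0.842 = 2.124.
d_min = 2.124 / √354 = 2.124 / 18.815 = 0.113.

d_min ≈ 0.11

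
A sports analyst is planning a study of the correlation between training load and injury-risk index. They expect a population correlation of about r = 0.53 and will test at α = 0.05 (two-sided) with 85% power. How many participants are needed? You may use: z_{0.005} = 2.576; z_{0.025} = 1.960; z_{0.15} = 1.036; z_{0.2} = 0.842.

n = 29

Fisher's z: C = ½·ln((1+r)/(1−r)) = ½·ln(3.2553) = 0.5901.
n = ((z_{α/2} + z_β)/C)² + 3.
(1.960 + 1.036) / 0.5901 = 2.996 / 0.5901 = 5.077.
n = 5.077² + 3 = 25.78 + 3 = 28.8.
Round up.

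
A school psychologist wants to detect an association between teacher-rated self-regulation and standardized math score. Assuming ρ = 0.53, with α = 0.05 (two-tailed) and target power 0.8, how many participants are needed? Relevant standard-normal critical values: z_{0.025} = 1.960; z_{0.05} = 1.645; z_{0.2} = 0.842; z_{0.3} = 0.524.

n = 26

Fisher's z: C = ½·ln((1+r)/(1−r)) = ½·ln(3.2553) = 0.5901.
n = ((z_{α/2} + z_β)/C)² + 3.
(1.960 + 0.842) / 0.5901 = 2.802 / 0.5901 = 4.748.
n = 4.748² + 3 = 22.55 + 3 = 25.5.
Round up.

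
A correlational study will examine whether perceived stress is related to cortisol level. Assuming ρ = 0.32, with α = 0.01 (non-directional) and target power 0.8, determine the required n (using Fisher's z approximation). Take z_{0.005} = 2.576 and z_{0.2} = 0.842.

n = 110

Fisher's z: C = ½·ln((1+r)/(1−r)) = ½·ln(1.9412) = 0.3316.
n = ((z_{α/2} + z_β)/C)² + 3.
(2.576 + 0.842) / 0.3316 = 3.418 / 0.3316 = 10.308.
n = 10.308² + 3 = 106.25 + 3 = 109.2.
Round up.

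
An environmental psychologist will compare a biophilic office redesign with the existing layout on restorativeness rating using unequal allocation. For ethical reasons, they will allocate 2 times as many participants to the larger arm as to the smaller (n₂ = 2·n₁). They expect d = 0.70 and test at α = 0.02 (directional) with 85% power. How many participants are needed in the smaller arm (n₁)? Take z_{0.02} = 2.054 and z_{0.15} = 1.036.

n₁ = 30

With allocation ratio k = n₂/n₁ = 2, Var(x̄₁−x̄₂) = σ²(1/n₁ + 1/(k·n₁)) = σ²·(k+1)/(k·n₁).
So n₁ = (1 + 1/k)·((z_{α} + z_β)/d)² = 1.500 × (3.090/0.70)².
n₁ = 1.500 × 19.49 = 29.2.
Round up: n₁ = 30, giving n₂ = 2 × 30 = 60.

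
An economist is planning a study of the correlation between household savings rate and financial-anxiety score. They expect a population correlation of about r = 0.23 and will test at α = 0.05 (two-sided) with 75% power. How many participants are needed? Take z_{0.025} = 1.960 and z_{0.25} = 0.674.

Fisher's z: C = ½·ln((1+r)/(1−r)) = ½·ln(1.5974) = 0.2342.
n = ((z_{α/2} + z_β)/C)² + 3.
(1.960 + 0.674) / 0.2342 = 2.634 / 0.2342 = 11.247.
n = 11.247² + 3 = 126.49 + 3 = 129.5.
Round up.

n = 130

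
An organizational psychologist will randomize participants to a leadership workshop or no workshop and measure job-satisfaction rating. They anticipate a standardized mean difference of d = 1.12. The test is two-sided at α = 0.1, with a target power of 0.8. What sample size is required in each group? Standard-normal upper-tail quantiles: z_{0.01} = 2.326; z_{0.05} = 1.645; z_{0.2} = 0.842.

n = 10 per group

For two independent groups with equal n: n = 2·((z_{α/2} + z_β) / d)².
z_{α/2} + z_β = 1.645 + 0.842 = 2.487.
n = 2 × (2.487 / 1.12)² = 2 × 2.221² = 2 × 4.93 = 9.9.
Round up to the next whole participant.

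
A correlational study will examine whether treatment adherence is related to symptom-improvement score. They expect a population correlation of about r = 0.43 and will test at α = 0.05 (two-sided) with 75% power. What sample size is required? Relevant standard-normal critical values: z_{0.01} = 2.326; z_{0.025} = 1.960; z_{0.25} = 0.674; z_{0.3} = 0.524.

Fisher's z: C = ½·ln((1+r)/(1−r)) = ½·ln(2.5088) = 0.4599.
n = ((z_{α/2} + z_β)/C)² + 3.
(1.960 + 0.674) / 0.4599 = 2.634 / 0.4599 = 5.727.
n = 5.727² + 3 = 32.80 + 3 = 35.8.
Round up.

n = 36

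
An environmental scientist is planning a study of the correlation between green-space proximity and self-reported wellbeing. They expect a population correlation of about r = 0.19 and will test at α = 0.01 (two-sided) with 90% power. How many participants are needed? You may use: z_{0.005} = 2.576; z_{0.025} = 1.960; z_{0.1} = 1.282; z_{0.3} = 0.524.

Fisher's z: C = ½·ln((1+r)/(1−r)) = ½·ln(1.4691) = 0.1923.
n = ((z_{α/2} + z_β)/C)² + 3.
(2.576 + 1.282) / 0.1923 = 3.858 / 0.1923 = 20.062.
n = 20.062² + 3 = 402.50 + 3 = 405.5.
Round up.

n = 406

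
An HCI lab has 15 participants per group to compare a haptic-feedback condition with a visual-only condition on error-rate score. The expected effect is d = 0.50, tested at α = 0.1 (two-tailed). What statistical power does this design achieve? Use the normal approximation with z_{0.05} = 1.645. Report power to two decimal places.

For two equal groups, power = Φ(d·√(n/2) − z_{α/2}).
d·√(n/2) = 0.50 × √(15/2) = 0.50 × 2.739 = 1.369.
z_β = 1.369 − 1.645 = -0.276.
Power = Φ(-0.276) = 0.391.

power ≈ 0.39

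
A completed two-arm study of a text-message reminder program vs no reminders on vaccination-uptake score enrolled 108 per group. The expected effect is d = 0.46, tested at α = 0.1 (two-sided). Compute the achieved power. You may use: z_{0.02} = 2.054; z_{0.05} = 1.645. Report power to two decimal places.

power ≈ 0.96

For two equal groups, power = Φ(d·√(n/2) − z_{α/2}).
d·√(n/2) = 0.46 × √(108/2) = 0.46 × 7.348 = 3.380.
z_β = 3.380 − 1.645 = 1.735.
Power = Φ(1.735) = 0.959.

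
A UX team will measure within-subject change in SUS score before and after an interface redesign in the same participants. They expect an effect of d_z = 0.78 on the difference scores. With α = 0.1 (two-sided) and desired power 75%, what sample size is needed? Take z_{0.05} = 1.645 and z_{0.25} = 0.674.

For a paired (one-sample on differences) test: n = ((z_{α/2} + z_β) / d)².
z_{α/2} + z_β = 1.645 + 0.674 = 2.319.
n = (2.319 / 0.78)² = 2.973² = 8.84.
Round up.

n = 9 pairs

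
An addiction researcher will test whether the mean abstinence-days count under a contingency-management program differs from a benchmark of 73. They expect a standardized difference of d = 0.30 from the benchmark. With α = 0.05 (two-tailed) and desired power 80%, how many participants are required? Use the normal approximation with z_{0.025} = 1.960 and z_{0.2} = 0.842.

n = 88

For a one-sample test: n = ((z_{α/2} + z_β) / d)².
z_{α/2} + z_β = 1.960 + 0.842 = 2.802.
n = (2.802 / 0.30)² = 9.340² = 87.24.
Round up.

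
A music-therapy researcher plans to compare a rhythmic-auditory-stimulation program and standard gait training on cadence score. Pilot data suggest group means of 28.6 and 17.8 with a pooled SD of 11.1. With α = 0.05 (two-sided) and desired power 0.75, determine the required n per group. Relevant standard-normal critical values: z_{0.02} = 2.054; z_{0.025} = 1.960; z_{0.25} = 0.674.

Cohen's d = |M₁ − M₂| / SD_pooled = |28.6 − 17.8| / 11.1 = 10.8 / 11.1 = 0.973.
For two independent groups with equal n: n = 2·((z_{α/2} + z_β) / d)².
z_{α/2} + z_β = 1.960 + 0.674 = 2.634.
n = 2 × (2.634 / 0.973)² = 2 × 2.707² = 2 × 7.33 = 14.7.
Round up to the next whole participant.

n = 15 per group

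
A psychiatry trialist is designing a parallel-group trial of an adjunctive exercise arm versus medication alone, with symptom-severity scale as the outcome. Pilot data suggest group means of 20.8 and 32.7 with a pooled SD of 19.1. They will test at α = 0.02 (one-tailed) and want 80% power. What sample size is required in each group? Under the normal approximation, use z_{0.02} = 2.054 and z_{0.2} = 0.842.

Cohen's d = |M₁ − M₂| / SD_pooled = |20.8 − 32.7| / 19.1 = 11.9 / 19.1 = 0.623.
For two independent groups with equal n: n = 2·((z_{α} + z_β) / d)².
z_{α} + z_β = 2.054 + 0.842 = 2.896.
n = 2 × (2.896 / 0.623)² = 2 × 4.648² = 2 × 21.61 = 43.2.
Round up to the next whole participant.

n = 44 per group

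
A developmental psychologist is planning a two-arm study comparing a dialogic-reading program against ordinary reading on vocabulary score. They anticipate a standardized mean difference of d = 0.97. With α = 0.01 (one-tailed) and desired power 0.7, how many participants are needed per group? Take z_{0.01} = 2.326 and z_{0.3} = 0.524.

n = 18 per group

For two independent groups with equal n: n = 2·((z_{α} + z_β) / d)².
z_{α} + z_β = 2.326 + 0.524 = 2.850.
n = 2 × (2.850 / 0.97)² = 2 × 2.938² = 2 × 8.63 = 17.3.
Round up to the next whole participant.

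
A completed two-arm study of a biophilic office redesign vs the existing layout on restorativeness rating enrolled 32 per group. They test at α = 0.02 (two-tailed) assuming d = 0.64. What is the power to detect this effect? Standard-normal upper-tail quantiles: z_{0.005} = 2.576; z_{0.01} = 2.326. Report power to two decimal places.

power ≈ 0.59

For two equal groups, power = Φ(d·√(n/2) − z_{α/2}).
d·√(n/2) = 0.64 × √(32/2) = 0.64 × 4.000 = 2.560.
z_β = 2.560 − 2.326 = 0.234.
Power = Φ(0.234) = 0.593.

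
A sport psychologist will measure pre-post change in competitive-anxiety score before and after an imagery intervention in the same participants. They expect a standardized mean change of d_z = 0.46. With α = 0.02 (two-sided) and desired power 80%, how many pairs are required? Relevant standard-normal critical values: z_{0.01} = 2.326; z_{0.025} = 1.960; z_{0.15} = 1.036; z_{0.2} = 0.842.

n = 48 pairs

For a paired (one-sample on differences) test: n = ((z_{α/2} + z_β) / d)².
z_{α/2} + z_β = 2.326 + 0.842 = 3.168.
n = (3.168 / 0.46)² = 6.887² = 47.43.
Round up.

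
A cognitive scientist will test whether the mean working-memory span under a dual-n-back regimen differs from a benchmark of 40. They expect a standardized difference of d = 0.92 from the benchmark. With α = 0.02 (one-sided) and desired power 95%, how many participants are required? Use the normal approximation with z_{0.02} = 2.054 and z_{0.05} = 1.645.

n = 17

For a one-sample test: n = ((z_{α} + z_β) / d)².
z_{α} + z_β = 2.054 + 1.645 = 3.699.
n = (3.699 / 0.92)² = 4.021² = 16.17.
Round up.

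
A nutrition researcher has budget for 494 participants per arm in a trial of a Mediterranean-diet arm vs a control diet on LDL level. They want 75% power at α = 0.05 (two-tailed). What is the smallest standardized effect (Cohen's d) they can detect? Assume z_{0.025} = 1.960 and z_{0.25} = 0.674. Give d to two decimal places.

d_min ≈ 0.17

For two independent groups of n = 494 each: d_min = (z_{α/2} + z_β)·√(2/n).
z-sum = 1.960 + 0.674 = 2.634.
d_min = 2.634 × √(2/494) = 2.634 × 0.0636 = 0.168.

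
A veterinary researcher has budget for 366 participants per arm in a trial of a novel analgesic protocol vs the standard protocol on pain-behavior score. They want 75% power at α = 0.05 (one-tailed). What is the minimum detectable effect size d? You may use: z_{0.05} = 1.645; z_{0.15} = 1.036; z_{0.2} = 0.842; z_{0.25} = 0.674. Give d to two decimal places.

d_min ≈ 0.17

For two independent groups of n = 366 each: d_min = (z_{α} + z_β)·√(2/n).
z-sum = 1.645 + 0.674 = 2.319.
d_min = 2.319 × √(2/366) = 2.319 × 0.0739 = 0.171.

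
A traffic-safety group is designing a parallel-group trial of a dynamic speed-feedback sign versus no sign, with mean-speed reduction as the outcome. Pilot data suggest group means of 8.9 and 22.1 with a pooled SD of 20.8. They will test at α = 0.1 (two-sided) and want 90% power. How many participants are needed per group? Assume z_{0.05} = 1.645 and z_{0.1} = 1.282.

n = 43 per group

Cohen's d = |M₁ − M₂| / SD_pooled = |8.9 − 22.1| / 20.8 = 13.2 / 20.8 = 0.635.
For two independent groups with equal n: n = 2·((z_{α/2} + z_β) / d)².
z_{α/2} + z_β = 1.645 + 1.282 = 2.927.
n = 2 × (2.927 / 0.635)² = 2 × 4.609² = 2 × 21.25 = 42.5.
Round up to the next whole participant.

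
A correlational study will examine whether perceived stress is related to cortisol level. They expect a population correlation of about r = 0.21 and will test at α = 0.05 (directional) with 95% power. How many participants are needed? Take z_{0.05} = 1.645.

n = 242

Fisher's z: C = ½·ln((1+r)/(1−r)) = ½·ln(1.5316) = 0.2132.
n = ((z_{α} + z_β)/C)² + 3.
(1.645 + 1.645) / 0.2132 = 3.290 / 0.2132 = 15.432.
n = 15.432² + 3 = 238.13 + 3 = 241.1.
Round up.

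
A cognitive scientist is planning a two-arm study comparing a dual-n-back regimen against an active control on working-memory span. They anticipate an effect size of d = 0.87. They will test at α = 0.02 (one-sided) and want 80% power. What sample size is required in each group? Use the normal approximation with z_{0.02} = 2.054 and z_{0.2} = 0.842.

n = 23 per group

For two independent groups with equal n: n = 2·((z_{α} + z_β) / d)².
z_{α} + z_β = 2.054 + 0.842 = 2.896.
n = 2 × (2.896 / 0.87)² = 2 × 3.329² = 2 × 11.08 = 22.2.
Round up to the next whole participant.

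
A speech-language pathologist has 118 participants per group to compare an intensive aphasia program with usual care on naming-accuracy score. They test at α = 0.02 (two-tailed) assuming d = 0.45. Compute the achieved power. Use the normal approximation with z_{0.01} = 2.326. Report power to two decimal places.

For two equal groups, power = Φ(d·√(n/2) − z_{α/2}).
d·√(n/2) = 0.45 × √(118/2) = 0.45 × 7.681 = 3.457.
z_β = 3.457 − 2.326 = 1.131.
Power = Φ(1.131) = 0.871.

power ≈ 0.87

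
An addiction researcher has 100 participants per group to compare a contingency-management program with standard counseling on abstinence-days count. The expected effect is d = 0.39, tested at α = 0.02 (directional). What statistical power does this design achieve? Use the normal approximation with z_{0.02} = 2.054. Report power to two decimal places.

power ≈ 0.76

For two equal groups, power = Φ(d·√(n/2) − z_{α}).
d·√(n/2) = 0.39 × √(100/2) = 0.39 × 7.071 = 2.758.
z_β = 2.758 − 2.054 = 0.704.
Power = Φ(0.704) = 0.759.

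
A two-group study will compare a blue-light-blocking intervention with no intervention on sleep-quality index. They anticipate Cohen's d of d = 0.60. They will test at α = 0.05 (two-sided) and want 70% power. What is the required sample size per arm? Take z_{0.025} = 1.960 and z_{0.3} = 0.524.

For two independent groups with equal n: n = 2·((z_{α/2} + z_β) / d)².
z_{α/2} + z_β = 1.960 + 0.524 = 2.484.
n = 2 × (2.484 / 0.60)² = 2 × 4.140² = 2 × 17.14 = 34.3.
Round up to the next whole participant.

n = 35 per group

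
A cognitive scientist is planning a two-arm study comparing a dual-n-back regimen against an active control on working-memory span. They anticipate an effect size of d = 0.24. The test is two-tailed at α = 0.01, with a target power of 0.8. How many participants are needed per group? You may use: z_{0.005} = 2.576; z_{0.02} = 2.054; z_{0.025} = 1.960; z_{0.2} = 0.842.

For two independent groups with equal n: n = 2·((z_{α/2} + z_β) / d)².
z_{α/2} + z_β = 2.576 + 0.842 = 3.418.
n = 2 × (3.418 / 0.24)² = 2 × 14.242² = 2 × 202.83 = 405.7.
Round up to the next whole participant.

n = 406 per group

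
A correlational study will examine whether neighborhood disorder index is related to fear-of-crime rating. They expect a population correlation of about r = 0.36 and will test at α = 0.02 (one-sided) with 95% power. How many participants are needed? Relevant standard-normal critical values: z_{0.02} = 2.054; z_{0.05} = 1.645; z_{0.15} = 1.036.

n = 100

Fisher's z: C = ½·ln((1+r)/(1−r)) = ½·ln(2.1250) = 0.3769.
n = ((z_{α} + z_β)/C)² + 3.
(2.054 + 1.645) / 0.3769 = 3.699 / 0.3769 = 9.814.
n = 9.814² + 3 = 96.32 + 3 = 99.3.
Round up.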